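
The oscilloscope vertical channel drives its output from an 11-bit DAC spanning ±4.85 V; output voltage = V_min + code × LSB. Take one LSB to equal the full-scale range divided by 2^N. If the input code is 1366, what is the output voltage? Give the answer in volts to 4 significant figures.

1.620 V

Span: 4.85 V − (-4.85 V) = 9.7 V. LSB = 9.7 V / 2^11.
V_out = V_min + code × LSB = -4.85 V + 1366 × 9.7 V / 2048
      = -4.85 + 6.46982 = 1.61982 V.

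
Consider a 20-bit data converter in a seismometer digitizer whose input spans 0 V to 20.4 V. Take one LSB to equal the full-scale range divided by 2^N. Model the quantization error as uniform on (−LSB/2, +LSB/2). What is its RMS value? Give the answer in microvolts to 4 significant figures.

Range is 20.4 V.
One LSB is 20.4 V / 1048576 = 19.4550 µV.
σ_q = LSB/√12 = 19.4550 µV/3.4641 = 5.616 µV.

5.616 µV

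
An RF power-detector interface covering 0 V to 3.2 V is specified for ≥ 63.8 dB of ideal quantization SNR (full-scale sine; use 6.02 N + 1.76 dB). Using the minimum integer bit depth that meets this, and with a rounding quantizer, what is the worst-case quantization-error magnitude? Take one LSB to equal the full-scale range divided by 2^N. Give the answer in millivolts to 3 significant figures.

0.781 mV

Range is 3.2 V.
Required N = ⌈(63.8 − 1.76)/6.02⌉ = ⌈10.306⌉ = 11.
One LSB is 3.2 V / 2048 = 1.5625 mV.
Max error for round-to-nearest is LSB/2 = 0.781 mV.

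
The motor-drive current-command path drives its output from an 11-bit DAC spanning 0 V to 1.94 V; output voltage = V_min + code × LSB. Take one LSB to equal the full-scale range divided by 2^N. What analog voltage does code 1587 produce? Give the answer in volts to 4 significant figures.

1.503 V

V_FS = 1.94 V. LSB = 1.94 V / 2^11.
V_out = 0 + 1587 × (1.94/2048) V
      = 0 + 1.50331 = 1.50331 V.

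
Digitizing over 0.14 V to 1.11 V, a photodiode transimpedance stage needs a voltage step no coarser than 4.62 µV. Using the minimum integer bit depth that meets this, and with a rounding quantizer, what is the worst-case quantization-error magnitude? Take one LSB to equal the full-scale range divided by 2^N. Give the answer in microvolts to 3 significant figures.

1.85 µV

Span: 1.11 V − (0.14 V) = 0.97 V.
Need 2^N ≥ 0.97 V / 4.62 µV = 210000 → N_min = 18.
Step size = 0.97/262144 V = 3.7003 µV.
Half an LSB is 1.85 µV.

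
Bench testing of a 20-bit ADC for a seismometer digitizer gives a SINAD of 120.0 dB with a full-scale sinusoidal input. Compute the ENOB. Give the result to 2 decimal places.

19.64 bits

(120.0 − 1.76) / 6.02 = 118.24/6.02 = 19.6412 effective bits.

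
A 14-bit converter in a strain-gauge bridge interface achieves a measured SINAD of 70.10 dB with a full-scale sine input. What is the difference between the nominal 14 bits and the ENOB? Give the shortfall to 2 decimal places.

2.65 bits

N_eff = (70.10 − 1.76)/6.02 = 11.3522 bits.
14 − 11.3522 = 2.65 bits below nominal.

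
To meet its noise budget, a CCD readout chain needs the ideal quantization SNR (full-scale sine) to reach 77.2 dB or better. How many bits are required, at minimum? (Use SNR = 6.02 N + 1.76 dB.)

13 bits

6.02 N + 1.76 ≥ 77.2 gives N ≥ 12.532, so the minimum integer is 13.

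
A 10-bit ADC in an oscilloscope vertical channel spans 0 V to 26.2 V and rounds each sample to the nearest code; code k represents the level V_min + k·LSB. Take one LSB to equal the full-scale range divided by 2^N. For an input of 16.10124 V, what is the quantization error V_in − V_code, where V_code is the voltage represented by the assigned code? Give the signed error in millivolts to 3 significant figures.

+7.69 mV

Span = 26.2 V. LSB = 26.2 V / 2^10 ≈ 25.59 mV.
(V_in − V_min)/LSB = (16.10124 − (0)) × 1024/26.2 = 629.3004 → nearest code k = 629.
Reconstructed level: 0 + 629 × 26.2/1024 V = 16.09355469 V.
V_in − V_code = 16.10124 − (16.09355469) = +7.69 mV.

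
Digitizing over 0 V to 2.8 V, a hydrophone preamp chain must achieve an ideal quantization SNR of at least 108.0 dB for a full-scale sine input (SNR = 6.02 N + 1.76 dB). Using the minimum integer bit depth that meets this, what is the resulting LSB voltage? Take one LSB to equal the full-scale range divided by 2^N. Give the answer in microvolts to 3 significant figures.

Span = 2.8 V.
Solving 6.02 N ≥ 108.0 − 1.76: N ≥ 17.648. Round up → N = 18.
Step size = 2.8/262144 V = 10.7 µV.

10.7 µV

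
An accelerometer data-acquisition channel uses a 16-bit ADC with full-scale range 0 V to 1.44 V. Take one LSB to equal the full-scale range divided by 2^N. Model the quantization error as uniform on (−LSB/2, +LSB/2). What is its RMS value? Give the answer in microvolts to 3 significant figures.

6.34 µV

Span = 1.44 V.
One LSB is 1.44 V / 65536 = 21.973 µV.
RMS of a uniform error over width LSB is LSB/√12 = 6.34 µV.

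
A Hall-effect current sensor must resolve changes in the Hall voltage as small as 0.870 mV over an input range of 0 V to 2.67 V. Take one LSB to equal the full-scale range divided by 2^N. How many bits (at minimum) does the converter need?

12 bits

V_FS = 2.67 V.
Levels needed ≥ 2.67/0.870 mV = 3069. 2^12 = 4096 suffices, so N_min = 12.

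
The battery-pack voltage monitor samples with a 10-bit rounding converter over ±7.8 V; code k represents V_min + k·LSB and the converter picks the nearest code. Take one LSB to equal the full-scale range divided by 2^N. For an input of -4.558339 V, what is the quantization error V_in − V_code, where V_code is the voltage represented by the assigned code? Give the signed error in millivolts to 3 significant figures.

Range = 7.8 − (-7.8) = 15.6 V. LSB = 15.6 V / 2^10 ≈ 15.23 mV.
Position in LSBs: (-4.558339 − (-7.8)) × 1024/15.6 = 212.7860; rounding gives k = 213.
V_code = V_min + k × range/2^10 = -7.8 + 213 × 15.6/1024 = -4.555078125 V.
e = -4.558339 − (-4.555078125) = −3.26 mV.

−3.26 mV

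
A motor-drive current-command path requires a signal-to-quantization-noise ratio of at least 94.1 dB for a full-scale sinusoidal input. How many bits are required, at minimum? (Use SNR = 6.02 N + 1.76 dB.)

Required N = ⌈(94.1 − 1.76)/6.02⌉ = ⌈15.339⌉ = 16.

16 bits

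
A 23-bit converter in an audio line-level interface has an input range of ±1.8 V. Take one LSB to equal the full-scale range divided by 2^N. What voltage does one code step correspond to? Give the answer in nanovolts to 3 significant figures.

429 nV

The full-scale span is 1.8 − (-1.8) = 3.6 V.
There are 2^23 = 8388608 steps.
One LSB is 3.6 V / 8388608 = 429 nV.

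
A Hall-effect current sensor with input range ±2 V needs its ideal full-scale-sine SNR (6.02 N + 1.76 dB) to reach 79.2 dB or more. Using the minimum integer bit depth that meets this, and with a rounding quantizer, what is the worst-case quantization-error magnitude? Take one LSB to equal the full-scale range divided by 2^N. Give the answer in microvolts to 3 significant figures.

244 µV

Span: 2 V − (-2 V) = 4 V.
Required N = ⌈(79.2 − 1.76)/6.02⌉ = ⌈12.864⌉ = 13.
One LSB is 4 V / 8192 = 488.28 µV.
Max error for round-to-nearest is LSB/2 = 244 µV.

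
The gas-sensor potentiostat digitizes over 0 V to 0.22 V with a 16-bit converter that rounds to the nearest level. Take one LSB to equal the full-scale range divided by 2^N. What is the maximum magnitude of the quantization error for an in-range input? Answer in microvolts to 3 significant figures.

Full-scale range = 0.22 V.
One LSB is 0.22 V / 65536 = 3.3569 µV.
|e|_max = LSB/2 = 1.68 µV.

1.68 µV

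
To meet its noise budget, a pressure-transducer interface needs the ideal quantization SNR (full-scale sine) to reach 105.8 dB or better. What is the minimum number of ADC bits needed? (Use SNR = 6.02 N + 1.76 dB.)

18 bits

Required N = ⌈(105.8 − 1.76)/6.02⌉ = ⌈17.282⌉ = 18.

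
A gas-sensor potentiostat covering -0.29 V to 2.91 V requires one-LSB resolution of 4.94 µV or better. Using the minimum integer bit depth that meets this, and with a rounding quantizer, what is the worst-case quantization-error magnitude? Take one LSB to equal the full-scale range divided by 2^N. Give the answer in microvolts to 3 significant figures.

1.53 µV

Range = 2.91 − (-0.29) = 3.2 V.
Levels needed ≥ 3.2/4.94 µV = 647800. 2^20 = 1048576 suffices, so N_min = 20.
LSB = 3.2 V ÷ 2^20 = 3.2/1048576 V = 3.0518 µV.
Half an LSB is 1.53 µV.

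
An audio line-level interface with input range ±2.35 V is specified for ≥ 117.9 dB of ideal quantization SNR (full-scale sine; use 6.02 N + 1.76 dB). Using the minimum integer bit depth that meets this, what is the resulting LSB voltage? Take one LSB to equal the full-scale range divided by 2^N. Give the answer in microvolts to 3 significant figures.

4.48 µV

Full-scale range = 2.35 V − (-2.35 V) = 4.7 V.
Solving 6.02 N ≥ 117.9 − 1.76: N ≥ 19.292. Round up → N = 20.
LSB = 4.7 V ÷ 2^20 = 4.7/1048576 V = 4.48 µV.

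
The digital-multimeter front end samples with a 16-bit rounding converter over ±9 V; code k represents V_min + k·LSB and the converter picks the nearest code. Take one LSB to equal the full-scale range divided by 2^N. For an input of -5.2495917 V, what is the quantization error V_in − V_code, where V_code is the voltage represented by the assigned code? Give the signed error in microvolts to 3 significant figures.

−49.5 µV

The full-scale span is 9 − (-9) = 18 V. LSB = 18 V / 2^16 ≈ 274.7 µV.
Position in LSBs: (-5.2495917 − (-9)) × 65536/18 = 13654.8199; rounding gives k = 13655.
V_code = -9 + (13655/65536) × 18 = -5.2495422363 V.
e = -5.2495917 − (-5.2495422363) = −49.5 µV.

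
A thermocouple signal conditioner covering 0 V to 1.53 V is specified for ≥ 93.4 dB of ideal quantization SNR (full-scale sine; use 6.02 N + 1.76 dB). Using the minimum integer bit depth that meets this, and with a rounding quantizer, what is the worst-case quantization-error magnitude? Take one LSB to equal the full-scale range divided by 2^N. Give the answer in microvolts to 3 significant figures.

11.7 µV

Range is 1.53 V.
Solving 6.02 N ≥ 93.4 − 1.76: N ≥ 15.223. Round up → N = 16.
Step size = 1.53/65536 V = 23.346 µV.
|e|_max = LSB/2 = 11.7 µV.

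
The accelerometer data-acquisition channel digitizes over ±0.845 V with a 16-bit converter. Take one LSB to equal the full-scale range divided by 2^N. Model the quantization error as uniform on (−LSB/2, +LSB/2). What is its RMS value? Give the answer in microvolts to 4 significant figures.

Range = 0.845 − (-0.845) = 1.69 V.
One LSB is 1.69 V / 65536 = 25.7874 µV.
σ_q = LSB/√12 = 25.7874 µV/3.4641 = 7.444 µV.

7.444 µV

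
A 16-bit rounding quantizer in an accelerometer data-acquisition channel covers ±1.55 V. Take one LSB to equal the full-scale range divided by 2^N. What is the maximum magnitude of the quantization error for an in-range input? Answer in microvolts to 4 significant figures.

The full-scale span is 1.55 − (-1.55) = 3.1 V.
LSB = 3.1 V / 2^16 = 47.3022 µV.
Worst-case error for round-to-nearest is half an LSB: 23.65 µV.

23.65 µV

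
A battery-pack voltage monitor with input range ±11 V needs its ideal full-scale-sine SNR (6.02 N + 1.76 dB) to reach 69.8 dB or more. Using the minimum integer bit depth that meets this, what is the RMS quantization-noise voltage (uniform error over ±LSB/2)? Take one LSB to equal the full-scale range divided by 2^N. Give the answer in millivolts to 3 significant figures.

Span: 11 V − (-11 V) = 22 V.
6.02 N + 1.76 ≥ 69.8 gives N ≥ 11.302, so the minimum integer is 12.
Step size = 22/4096 V = 5.3711 mV.
V_rms = LSB/√12 = 1.55 mV.

1.55 mV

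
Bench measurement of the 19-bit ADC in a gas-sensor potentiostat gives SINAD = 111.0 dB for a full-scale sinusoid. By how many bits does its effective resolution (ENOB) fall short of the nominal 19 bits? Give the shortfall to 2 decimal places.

0.85 bits

N_eff = (111.0 − 1.76)/6.02 = 18.1462 bits.
Shortfall = 19 − 18.1462 = 0.8538 bits.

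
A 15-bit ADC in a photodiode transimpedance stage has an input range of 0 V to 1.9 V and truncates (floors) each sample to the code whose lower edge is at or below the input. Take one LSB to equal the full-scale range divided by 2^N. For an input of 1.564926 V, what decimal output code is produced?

V_FS = 1.9 V. LSB = 1.9 V / 2^15 ≈ 57.98 µV.
(V_in − V_min) × 2^15/range = (1.564926 − (0)) × 32768/1.9 = 26989.208.
Floor → code = 26989.

26989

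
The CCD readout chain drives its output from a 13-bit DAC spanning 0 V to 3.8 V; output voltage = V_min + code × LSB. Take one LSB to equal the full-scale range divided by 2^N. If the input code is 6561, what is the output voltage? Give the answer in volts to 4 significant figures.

3.043 V

Full-scale range = 3.8 V. LSB = 3.8 V / 2^13.
V_out = V_min + code × LSB = 0 V + 6561 × 3.8 V / 8192
      = 0 V + 3.04343 V = 3.04343 V.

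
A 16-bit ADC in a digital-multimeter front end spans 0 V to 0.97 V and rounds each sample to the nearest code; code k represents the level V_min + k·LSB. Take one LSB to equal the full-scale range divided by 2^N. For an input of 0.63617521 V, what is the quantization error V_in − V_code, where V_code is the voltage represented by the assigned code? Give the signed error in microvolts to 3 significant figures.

Range is 0.97 V. LSB = 0.97 V / 2^16 ≈ 14.80 µV.
(0.63617521 − (0)) / LSB = 0.63617521 × 65536/0.97 = 42981.8336. Nearest integer: k = 42982.
V_code = V_min + k × range/2^16 = 0 + 42982 × 0.97/65536 = 0.63617767334 V.
V_in − V_code = 0.63617521 − (0.63617767334) = −2.46 µV.

−2.46 µV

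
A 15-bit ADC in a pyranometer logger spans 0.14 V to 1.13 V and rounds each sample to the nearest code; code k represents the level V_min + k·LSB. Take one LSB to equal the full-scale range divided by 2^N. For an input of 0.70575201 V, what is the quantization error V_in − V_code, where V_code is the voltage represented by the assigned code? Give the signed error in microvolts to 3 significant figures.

Range = 1.13 − (0.14) = 0.99 V. LSB = 0.99 V / 2^15 ≈ 30.21 µV.
Position in LSBs: (0.70575201 − (0.14)) × 32768/0.99 = 18725.8201; rounding gives k = 18726.
Reconstructed level: 0.14 + 18726 × 0.99/32768 V = 0.70575744629 V.
Error = V_in − V_code = 0.70575201 − (0.70575744629) = −5.44 µV.

−5.44 µV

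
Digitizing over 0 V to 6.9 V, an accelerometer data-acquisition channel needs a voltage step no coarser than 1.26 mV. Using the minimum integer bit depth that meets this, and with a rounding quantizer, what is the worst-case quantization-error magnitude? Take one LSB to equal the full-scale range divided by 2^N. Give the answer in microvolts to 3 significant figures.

421 µV

Full-scale range = 6.9 V.
Levels needed ≥ 6.9/1.26 mV = 5476. 2^13 = 8192 suffices, so N_min = 13.
LSB = 6.9 V ÷ 2^13 = 6.9/8192 V = 0.84229 mV.
|e|_max = LSB/2 = 421 µV.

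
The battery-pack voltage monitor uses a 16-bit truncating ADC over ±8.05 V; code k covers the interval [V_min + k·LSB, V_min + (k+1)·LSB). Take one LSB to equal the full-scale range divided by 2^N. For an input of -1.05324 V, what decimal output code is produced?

Full-scale range = 8.05 V − (-8.05 V) = 16.1 V. LSB = 16.1 V / 2^16 ≈ 245.7 µV.
V_in − V_min = -1.05324 − (-8.05) = 6.99676 V.
Divide by LSB: 6.99676 × 65536/16.1 = 28480.7244.
Truncating gives code 28480.

28480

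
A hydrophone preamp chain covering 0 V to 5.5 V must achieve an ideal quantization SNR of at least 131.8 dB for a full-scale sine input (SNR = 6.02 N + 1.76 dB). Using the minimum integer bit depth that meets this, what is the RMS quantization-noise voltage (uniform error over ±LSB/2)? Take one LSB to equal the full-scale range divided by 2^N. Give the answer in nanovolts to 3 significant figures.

379 nV

Range is 5.5 V.
Required N = ⌈(131.8 − 1.76)/6.02⌉ = ⌈21.601⌉ = 22.
Step size = 5.5/4194304 V = 1.3113 µV.
RMS noise = LSB/√12 = 379 nV.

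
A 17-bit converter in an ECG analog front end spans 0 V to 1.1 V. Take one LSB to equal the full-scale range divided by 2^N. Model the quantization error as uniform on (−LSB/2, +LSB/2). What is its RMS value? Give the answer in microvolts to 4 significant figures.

2.423 µV

Span = 1.1 V.
One LSB is 1.1 V / 131072 = 8.39233 µV.
For a uniform distribution on [−LSB/2, +LSB/2], V_rms = LSB/√12 = 8.39233 µV/3.4641 = 2.423 µV.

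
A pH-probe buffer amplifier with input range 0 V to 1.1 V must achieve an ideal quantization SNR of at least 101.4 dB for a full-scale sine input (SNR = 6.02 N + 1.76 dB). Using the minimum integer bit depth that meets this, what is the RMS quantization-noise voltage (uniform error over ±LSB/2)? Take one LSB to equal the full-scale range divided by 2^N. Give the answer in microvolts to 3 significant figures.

2.42 µV

Full-scale range = 1.1 V.
Solving 6.02 N ≥ 101.4 − 1.76: N ≥ 16.551. Round up → N = 17.
Step size = 1.1/131072 V = 8.3923 µV.
V_rms = LSB/√12 = 2.42 µV.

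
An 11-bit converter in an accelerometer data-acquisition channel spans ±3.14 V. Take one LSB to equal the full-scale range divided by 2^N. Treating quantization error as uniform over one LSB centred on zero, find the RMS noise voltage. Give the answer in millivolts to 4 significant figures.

Range = 3.14 − (-3.14) = 6.28 V.
LSB = 6.28 V / 2^11 = 3.06641 mV.
σ_q = LSB/√12 = 3.06641 mV/3.4641 = 0.8852 mV.

0.8852 mV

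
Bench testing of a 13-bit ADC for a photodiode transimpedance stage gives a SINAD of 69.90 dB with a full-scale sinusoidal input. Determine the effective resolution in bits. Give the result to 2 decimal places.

11.32 bits

ENOB = (69.90 − 1.76)/6.02 = 11.3189 bits.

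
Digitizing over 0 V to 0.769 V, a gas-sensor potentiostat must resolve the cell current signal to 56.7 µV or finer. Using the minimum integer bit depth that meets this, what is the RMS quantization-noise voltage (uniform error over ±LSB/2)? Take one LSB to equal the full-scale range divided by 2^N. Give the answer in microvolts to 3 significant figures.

13.5 µV

Span = 0.769 V.
Levels needed ≥ 0.769/56.7 µV = 13560. 2^14 = 16384 suffices, so N_min = 14.
Step size = 0.769/16384 V = 46.936 µV.
RMS noise = LSB/√12 = 13.5 µV.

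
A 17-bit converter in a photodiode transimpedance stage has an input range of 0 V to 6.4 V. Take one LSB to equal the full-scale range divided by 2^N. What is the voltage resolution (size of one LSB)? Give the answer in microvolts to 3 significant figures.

48.8 µV

V_FS = 6.4 V.
There are 2^17 = 131072 steps.
LSB = 6.4 V / 2^17 = 48.8 µV.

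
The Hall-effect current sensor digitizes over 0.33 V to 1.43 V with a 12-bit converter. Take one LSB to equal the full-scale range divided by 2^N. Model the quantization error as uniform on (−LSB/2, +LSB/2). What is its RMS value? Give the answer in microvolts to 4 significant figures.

Span: 1.43 V − (0.33 V) = 1.1 V.
LSB = 1.1 V ÷ 2^12 = 1.1/4096 V = 268.555 µV.
For a uniform distribution on [−LSB/2, +LSB/2], V_rms = LSB/√12 = 268.555 µV/3.4641 = 77.53 µV.

77.53 µV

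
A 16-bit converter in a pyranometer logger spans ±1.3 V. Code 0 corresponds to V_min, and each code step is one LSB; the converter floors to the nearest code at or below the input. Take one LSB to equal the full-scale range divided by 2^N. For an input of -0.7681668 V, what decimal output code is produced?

13405

The full-scale span is 1.3 − (-1.3) = 2.6 V. LSB = 2.6 V / 2^16 ≈ 39.67 µV.
V_in − V_min = -0.7681668 − (-1.3) = 0.5318332 V.
Divide by LSB: 0.5318332 × 65536/2.6 = 13405.4695.
Truncating gives code 13405.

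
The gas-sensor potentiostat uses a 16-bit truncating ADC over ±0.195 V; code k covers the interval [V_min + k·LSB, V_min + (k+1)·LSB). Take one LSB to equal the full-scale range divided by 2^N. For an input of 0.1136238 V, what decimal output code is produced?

51861

Range = 0.195 − (-0.195) = 0.39 V. LSB = 0.39 V / 2^16 ≈ 5.951 µV.
(V_in − V_min) × 2^16/range = (0.1136238 − (-0.195)) × 65536/0.39 = 51861.460.
Floor → code = 51861.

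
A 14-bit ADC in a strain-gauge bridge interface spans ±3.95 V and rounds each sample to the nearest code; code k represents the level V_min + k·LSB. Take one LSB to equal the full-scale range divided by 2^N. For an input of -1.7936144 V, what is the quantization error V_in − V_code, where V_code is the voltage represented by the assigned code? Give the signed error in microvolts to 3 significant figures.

Full-scale range = 3.95 V − (-3.95 V) = 7.9 V. LSB = 7.9 V / 2^14 ≈ 482.2 µV.
Position in LSBs: (-1.7936144 − (-3.95)) × 16384/7.9 = 4472.1800; rounding gives k = 4472.
Reconstructed level: -3.95 + 4472 × 7.9/16384 V = -1.7937011719 V.
Error = V_in − V_code = -1.7936144 − (-1.7937011719) = +86.8 µV.

+86.8 µV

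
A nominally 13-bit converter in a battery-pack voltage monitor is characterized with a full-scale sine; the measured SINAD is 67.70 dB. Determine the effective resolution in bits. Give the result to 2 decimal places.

ENOB = (67.70 − 1.76)/6.02 = 10.9535 bits.

10.95 bits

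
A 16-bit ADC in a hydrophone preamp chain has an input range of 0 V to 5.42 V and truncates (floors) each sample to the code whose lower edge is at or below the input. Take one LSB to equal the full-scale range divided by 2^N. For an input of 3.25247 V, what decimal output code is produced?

V_FS = 5.42 V. LSB = 5.42 V / 2^16 ≈ 82.70 µV.
code = ⌊(V_in − V_min)/LSB⌋ = ⌊(V_in − V_min) × 2^16 / range⌋
     = ⌊(3.25247 − (0)) × 65536 / 5.42⌋ = ⌊3.25247 × 65536/5.42⌋
     = ⌊39327.283⌋ = 39327.

39327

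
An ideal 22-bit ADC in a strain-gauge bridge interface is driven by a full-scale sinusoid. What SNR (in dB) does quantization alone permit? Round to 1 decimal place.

134.2 dB

SNR = 6.02·22 + 1.76 = 134.20 dB.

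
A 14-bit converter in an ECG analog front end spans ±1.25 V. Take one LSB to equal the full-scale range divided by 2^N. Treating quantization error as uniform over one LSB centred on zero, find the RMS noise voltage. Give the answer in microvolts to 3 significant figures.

44.0 µV

The full-scale span is 1.25 − (-1.25) = 2.5 V.
Step size = 2.5/16384 V = 152.59 µV.
RMS of a uniform error over width LSB is LSB/√12 = 44.0 µV.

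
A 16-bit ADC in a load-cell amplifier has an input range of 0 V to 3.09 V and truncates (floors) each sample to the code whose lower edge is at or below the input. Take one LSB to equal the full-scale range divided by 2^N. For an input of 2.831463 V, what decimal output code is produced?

60052

Range is 3.09 V. LSB = 3.09 V / 2^16 ≈ 47.15 µV.
code = ⌊(V_in − V_min)/LSB⌋ = ⌊(V_in − V_min) × 2^16 / range⌋
     = ⌊(2.831463 − (0)) × 65536 / 3.09⌋ = ⌊2.831463 × 65536/3.09⌋
     = ⌊60052.673⌋ = 60052.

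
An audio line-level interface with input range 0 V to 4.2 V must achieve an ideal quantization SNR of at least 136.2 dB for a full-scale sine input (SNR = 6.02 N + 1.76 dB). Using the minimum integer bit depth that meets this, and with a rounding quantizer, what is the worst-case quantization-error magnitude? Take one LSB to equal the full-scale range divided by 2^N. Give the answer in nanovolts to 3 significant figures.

250 nV

Range is 4.2 V.
6.02 N + 1.76 ≥ 136.2 gives N ≥ 22.332, so the minimum integer is 23.
LSB = 4.2 V / 2^23 = 0.50068 µV.
Half an LSB is 250 nV.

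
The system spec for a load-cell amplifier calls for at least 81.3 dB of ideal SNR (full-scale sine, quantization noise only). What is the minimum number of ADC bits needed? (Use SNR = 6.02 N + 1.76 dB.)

14 bits

6.02 N + 1.76 ≥ 81.3 gives N ≥ 13.213, so the minimum integer is 14.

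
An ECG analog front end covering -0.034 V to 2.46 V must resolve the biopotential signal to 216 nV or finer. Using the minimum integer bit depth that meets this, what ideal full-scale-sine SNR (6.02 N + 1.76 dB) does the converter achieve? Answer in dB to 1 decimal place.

Span: 2.46 V − (-0.034 V) = 2.494 V.
Need 2^N ≥ 2.494 V / 216 nV = 1.155e7 → N_min = 24.
SNR = 6.02 × 24 + 1.76 = 146.24 dB.

146.2 dB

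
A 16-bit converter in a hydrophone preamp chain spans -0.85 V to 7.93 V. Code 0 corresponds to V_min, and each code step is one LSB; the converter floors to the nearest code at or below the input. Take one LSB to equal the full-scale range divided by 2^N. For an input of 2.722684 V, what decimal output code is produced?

26667

The full-scale span is 7.93 − (-0.85) = 8.78 V. LSB = 8.78 V / 2^16 ≈ 134.0 µV.
code = ⌊(V_in − V_min)/LSB⌋ = ⌊(V_in − V_min) × 2^16 / range⌋
     = ⌊(2.722684 − (-0.85)) × 65536 / 8.78⌋ = ⌊3.572684 × 65536/8.78⌋
     = ⌊26667.360⌋ = 26667.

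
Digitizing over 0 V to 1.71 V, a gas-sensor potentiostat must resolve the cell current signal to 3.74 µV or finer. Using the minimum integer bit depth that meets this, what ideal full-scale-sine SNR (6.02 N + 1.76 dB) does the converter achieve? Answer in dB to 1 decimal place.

V_FS = 1.71 V.
Levels needed ≥ 1.71/3.74 µV = 457200. 2^19 = 524288 suffices, so N_min = 19.
SNR = 6.02 × 19 + 1.76 = 116.14 dB.

116.1 dB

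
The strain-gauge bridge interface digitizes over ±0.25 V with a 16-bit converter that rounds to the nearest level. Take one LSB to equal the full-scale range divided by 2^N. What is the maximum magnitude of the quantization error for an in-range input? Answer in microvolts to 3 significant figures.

3.81 µV

Span: 0.25 V − (-0.25 V) = 0.5 V.
One LSB is 0.5 V / 65536 = 7.6294 µV.
Worst-case error for round-to-nearest is half an LSB: 3.81 µV.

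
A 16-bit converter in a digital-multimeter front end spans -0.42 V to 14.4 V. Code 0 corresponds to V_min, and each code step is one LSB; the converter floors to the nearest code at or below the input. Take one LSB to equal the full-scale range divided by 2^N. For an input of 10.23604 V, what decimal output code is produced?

The full-scale span is 14.4 − (-0.42) = 14.82 V. LSB = 14.82 V / 2^16 ≈ 226.1 µV.
code = ⌊(V_in − V_min)/LSB⌋ = ⌊(V_in − V_min) × 2^16 / range⌋
     = ⌊(10.23604 − (-0.42)) × 65536 / 14.82⌋ = ⌊10.65604 × 65536/14.82⌋
     = ⌊47122.418⌋ = 47122.

47122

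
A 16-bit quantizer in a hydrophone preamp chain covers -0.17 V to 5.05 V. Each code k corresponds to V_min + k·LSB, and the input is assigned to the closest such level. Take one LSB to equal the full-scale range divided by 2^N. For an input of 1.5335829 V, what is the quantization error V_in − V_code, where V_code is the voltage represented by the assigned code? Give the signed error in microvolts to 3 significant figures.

Range = 5.05 − (-0.17) = 5.22 V. LSB = 5.22 V / 2^16 ≈ 79.65 µV.
(1.5335829 − (-0.17)) / LSB = 1.7035829 × 65536/5.22 = 21388.1243. Nearest integer: k = 21388.
Reconstructed level: -0.17 + 21388 × 5.22/65536 V = 1.5335729980 V.
V_in − V_code = 1.5335829 − (1.5335729980) = +9.90 µV.

+9.90 µV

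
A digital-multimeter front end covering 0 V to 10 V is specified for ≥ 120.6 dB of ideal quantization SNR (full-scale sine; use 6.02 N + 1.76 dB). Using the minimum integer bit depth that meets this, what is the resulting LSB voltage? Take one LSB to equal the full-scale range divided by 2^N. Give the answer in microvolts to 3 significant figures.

9.54 µV

Full-scale range = 10 V.
Required N = ⌈(120.6 − 1.76)/6.02⌉ = ⌈19.741⌉ = 20.
One LSB is 10 V / 1048576 = 9.54 µV.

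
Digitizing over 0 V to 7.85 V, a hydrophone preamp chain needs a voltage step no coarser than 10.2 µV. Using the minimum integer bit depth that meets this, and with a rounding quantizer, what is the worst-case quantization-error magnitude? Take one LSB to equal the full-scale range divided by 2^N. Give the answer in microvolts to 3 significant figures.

3.74 µV

Span = 7.85 V.
Levels needed ≥ 7.85/10.2 µV = 769600. 2^20 = 1048576 suffices, so N_min = 20.
LSB = 7.85 V / 2^20 = 7.4863 µV.
Max error for round-to-nearest is LSB/2 = 3.74 µV.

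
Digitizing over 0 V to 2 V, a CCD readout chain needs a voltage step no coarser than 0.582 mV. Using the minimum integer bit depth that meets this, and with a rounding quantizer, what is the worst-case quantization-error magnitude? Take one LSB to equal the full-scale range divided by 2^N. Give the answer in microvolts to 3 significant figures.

244 µV

Full-scale range = 2 V.
Levels needed ≥ 2/0.582 mV = 3436. 2^12 = 4096 suffices, so N_min = 12.
LSB = 2 V ÷ 2^12 = 2/4096 V = 488.28 µV.
|e|_max = LSB/2 = 244 µV.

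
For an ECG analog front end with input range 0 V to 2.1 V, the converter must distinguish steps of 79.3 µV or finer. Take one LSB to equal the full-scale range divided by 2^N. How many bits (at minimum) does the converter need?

Full-scale range = 2.1 V.
Levels needed ≥ 2.1/79.3 µV = 26480. 2^15 = 32768 suffices, so N_min = 15.

15 bits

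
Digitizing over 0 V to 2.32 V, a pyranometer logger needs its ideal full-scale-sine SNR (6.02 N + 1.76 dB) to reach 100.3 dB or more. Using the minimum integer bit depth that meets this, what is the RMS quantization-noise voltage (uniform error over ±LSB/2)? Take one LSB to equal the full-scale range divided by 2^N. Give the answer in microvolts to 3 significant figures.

Range is 2.32 V.
Solving 6.02 N ≥ 100.3 − 1.76: N ≥ 16.369. Round up → N = 17.
Step size = 2.32/131072 V = 17.700 µV.
σ_q = LSB/√12 = 17.700 µV/3.4641 = 5.11 µV.

5.11 µV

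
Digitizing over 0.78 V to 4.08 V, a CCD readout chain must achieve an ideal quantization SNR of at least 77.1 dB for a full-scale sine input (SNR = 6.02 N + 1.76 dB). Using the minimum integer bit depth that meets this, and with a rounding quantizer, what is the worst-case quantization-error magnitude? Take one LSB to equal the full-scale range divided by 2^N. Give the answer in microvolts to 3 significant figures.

201 µV

The full-scale span is 4.08 − (0.78) = 3.3 V.
Required N = ⌈(77.1 − 1.76)/6.02⌉ = ⌈12.515⌉ = 13.
One LSB is 3.3 V / 8192 = 402.83 µV.
Half an LSB is 201 µV.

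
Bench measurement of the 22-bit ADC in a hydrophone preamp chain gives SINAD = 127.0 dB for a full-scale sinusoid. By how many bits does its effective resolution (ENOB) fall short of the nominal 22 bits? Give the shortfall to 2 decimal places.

1.20 bits

Effective bits = (127.0 − 1.76)/6.02 = 20.8040.
Lost resolution: 22 − 20.8040 = 1.1960 bits.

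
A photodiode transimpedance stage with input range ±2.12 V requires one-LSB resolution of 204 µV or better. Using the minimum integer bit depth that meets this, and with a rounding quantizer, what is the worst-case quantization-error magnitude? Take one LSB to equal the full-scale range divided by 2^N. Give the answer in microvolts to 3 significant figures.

64.7 µV

Span: 2.12 V − (-2.12 V) = 4.24 V.
Levels needed ≥ 4.24/204 µV = 20780. 2^15 = 32768 suffices, so N_min = 15.
Step size = 4.24/32768 V = 129.39 µV.
|e|_max = LSB/2 = 64.7 µV.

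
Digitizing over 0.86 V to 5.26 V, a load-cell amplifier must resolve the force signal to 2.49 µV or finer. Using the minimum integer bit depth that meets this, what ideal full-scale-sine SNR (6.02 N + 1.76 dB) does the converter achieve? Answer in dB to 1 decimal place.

128.2 dB

Span: 5.26 V − (0.86 V) = 4.4 V.
Required number of levels: 4.4/2.49 µV = 1.7671e6; smallest N with 2^N ≥ that is 21.
6.02(21) + 1.76 = 128.18 dB.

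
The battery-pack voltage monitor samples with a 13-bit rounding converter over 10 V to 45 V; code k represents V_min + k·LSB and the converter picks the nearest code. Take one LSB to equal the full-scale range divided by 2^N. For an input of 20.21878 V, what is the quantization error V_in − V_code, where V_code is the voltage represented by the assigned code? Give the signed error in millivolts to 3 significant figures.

The full-scale span is 45 − (10) = 35 V. LSB = 35 V / 2^13 ≈ 4.272 mV.
Position in LSBs: (20.21878 − (10)) × 8192/35 = 2391.7785; rounding gives k = 2392.
V_code = 10 + (2392/8192) × 35 = 20.21972656 V.
e = 20.21878 − (20.21972656) = −0.947 mV.

−0.947 mV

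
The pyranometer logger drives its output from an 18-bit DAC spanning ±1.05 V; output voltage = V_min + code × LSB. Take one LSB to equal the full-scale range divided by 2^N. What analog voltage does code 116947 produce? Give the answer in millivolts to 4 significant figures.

The full-scale span is 1.05 − (-1.05) = 2.1 V. LSB = 2.1 V / 2^18.
V_out = -1.05 + 116947 × (2.1/262144) V
      = -1.05 + 0.936847 = -0.113153 V.

-113.2 mV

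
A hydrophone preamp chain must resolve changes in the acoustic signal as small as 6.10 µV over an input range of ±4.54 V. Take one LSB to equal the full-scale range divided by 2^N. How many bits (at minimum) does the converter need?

Full-scale range = 4.54 V − (-4.54 V) = 9.08 V.
Levels needed ≥ 9.08/6.10 µV = 1.489e6. 2^21 = 2097152 suffices, so N_min = 21.

21 bits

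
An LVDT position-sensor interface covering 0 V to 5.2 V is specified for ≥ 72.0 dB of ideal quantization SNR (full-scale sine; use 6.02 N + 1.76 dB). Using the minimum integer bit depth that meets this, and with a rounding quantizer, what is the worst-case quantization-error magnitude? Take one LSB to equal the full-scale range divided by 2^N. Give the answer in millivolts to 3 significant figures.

Full-scale range = 5.2 V.
N ≥ (72.0 − 1.76)/6.02 = 11.668 → N_min = 12.
Step size = 5.2/4096 V = 1.2695 mV.
|e|_max = LSB/2 = 0.635 mV.

0.635 mV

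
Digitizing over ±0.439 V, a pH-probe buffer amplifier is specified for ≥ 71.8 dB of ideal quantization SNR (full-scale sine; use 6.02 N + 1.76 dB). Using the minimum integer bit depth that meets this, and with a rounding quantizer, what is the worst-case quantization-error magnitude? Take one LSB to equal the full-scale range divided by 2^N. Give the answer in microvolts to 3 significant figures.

107 µV

Full-scale range = 0.439 V − (-0.439 V) = 0.878 V.
6.02 N + 1.76 ≥ 71.8 gives N ≥ 11.635, so the minimum integer is 12.
One LSB is 0.878 V / 4096 = 214.36 µV.
Half an LSB is 107 µV.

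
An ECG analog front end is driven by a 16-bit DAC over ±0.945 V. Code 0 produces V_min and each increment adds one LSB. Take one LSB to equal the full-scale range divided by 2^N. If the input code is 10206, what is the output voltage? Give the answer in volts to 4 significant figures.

Full-scale range = 0.945 V − (-0.945 V) = 1.89 V. LSB = 1.89 V / 2^16.
V_out = V_min + code × LSB = -0.945 V + 10206 × 1.89 V / 65536
      = -0.945 V + 0.294332 V = -0.650668 V.

-0.6507 V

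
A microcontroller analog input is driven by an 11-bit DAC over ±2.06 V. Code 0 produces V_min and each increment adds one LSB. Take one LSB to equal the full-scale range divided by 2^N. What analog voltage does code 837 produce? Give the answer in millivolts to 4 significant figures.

Full-scale range = 2.06 V − (-2.06 V) = 4.12 V. LSB = 4.12 V / 2^11.
V_out = V_min + code × LSB = -2.06 V + 837 × 4.12 V / 2048
      = -2.06 V + 1.68381 V = -0.376191 V.

-376.2 mV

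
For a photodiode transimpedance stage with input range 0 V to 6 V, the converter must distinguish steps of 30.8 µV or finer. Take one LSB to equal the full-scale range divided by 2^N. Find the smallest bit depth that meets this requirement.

Range is 6 V.
Required number of levels: 6/30.8 µV = 194810; smallest N with 2^N ≥ that is 18.

18 bits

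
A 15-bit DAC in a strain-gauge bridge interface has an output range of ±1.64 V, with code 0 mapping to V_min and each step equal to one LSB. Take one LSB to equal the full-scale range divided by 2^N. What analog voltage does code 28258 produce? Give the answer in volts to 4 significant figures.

1.189 V

Span: 1.64 V − (-1.64 V) = 3.28 V. LSB = 3.28 V / 2^15.
V_out = V_min + code × LSB = -1.64 V + 28258 × 3.28 V / 32768
      = -1.64 + 2.82856 = 1.18856 V.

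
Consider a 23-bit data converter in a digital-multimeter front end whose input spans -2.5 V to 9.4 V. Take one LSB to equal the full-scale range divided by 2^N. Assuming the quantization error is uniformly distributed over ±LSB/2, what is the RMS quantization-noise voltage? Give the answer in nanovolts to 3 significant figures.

Full-scale range = 9.4 V − (-2.5 V) = 11.9 V.
One LSB is 11.9 V / 8388608 = 1.4186 µV.
RMS of a uniform error over width LSB is LSB/√12 = 410 nV.

410 nV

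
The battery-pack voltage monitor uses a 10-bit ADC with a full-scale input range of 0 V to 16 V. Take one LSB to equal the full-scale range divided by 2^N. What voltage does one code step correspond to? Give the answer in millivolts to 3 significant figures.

15.6 mV

Span = 16 V.
Number of codes = 2^10 = 1024.
LSB = 16 V ÷ 2^10 = 16/1024 V = 15.6 mV.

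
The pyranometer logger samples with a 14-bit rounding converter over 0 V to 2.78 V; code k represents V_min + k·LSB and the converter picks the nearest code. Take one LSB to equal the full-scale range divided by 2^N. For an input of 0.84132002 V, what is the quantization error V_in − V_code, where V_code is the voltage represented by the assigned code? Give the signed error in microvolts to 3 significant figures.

+57.8 µV

Span = 2.78 V. LSB = 2.78 V / 2^14 ≈ 169.7 µV.
(V_in − V_min)/LSB = (0.84132002 − (0)) × 16384/2.78 = 4958.3407 → nearest code k = 4958.
Reconstructed level: 0 + 4958 × 2.78/16384 V = 0.84126220703 V.
Error = V_in − V_code = 0.84132002 − (0.84126220703) = +57.8 µV.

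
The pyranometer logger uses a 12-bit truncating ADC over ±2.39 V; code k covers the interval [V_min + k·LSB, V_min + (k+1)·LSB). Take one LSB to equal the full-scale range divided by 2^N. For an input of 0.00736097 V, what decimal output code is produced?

The full-scale span is 2.39 − (-2.39) = 4.78 V. LSB = 4.78 V / 2^12 ≈ 1.167 mV.
(V_in − V_min) × 2^12/range = (0.00736097 − (-2.39)) × 4096/4.78 = 2054.308.
Floor → code = 2054.

2054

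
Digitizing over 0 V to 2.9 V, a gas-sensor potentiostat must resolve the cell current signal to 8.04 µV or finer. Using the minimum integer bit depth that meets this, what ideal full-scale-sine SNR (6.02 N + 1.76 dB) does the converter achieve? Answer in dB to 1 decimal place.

116.1 dB

Span = 2.9 V.
Required number of levels: 2.9/8.04 µV = 360700; smallest N with 2^N ≥ that is 19.
6.02(19) + 1.76 = 116.14 dB.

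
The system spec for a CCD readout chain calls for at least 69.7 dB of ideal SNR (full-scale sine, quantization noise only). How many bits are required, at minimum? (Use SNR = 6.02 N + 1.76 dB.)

12 bits

N ≥ (69.7 − 1.76)/6.02 = 11.286 → N_min = 12.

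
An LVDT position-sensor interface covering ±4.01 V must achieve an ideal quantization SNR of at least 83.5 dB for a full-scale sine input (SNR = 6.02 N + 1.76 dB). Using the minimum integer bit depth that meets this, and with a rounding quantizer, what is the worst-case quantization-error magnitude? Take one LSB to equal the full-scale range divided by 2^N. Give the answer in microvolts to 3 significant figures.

245 µV

Range = 4.01 − (-4.01) = 8.02 V.
6.02 N + 1.76 ≥ 83.5 gives N ≥ 13.578, so the minimum integer is 14.
One LSB is 8.02 V / 16384 = 489.50 µV.
Max error for round-to-nearest is LSB/2 = 245 µV.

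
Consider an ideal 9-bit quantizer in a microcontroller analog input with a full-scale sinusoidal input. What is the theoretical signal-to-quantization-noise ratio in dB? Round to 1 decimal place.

6.02(9) + 1.76 = 54.18 + 1.76 = 55.94 dB.

55.9 dB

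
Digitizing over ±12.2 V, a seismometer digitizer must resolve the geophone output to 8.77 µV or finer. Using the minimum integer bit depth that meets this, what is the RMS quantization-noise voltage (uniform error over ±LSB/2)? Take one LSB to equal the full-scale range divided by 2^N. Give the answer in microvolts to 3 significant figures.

Span: 12.2 V − (-12.2 V) = 24.4 V.
Levels needed ≥ 24.4/8.77 µV = 2.782e6. 2^22 = 4194304 suffices, so N_min = 22.
LSB = 24.4 V ÷ 2^22 = 24.4/4194304 V = 5.8174 µV.
σ_q = LSB/√12 = 5.8174 µV/3.4641 = 1.68 µV.

1.68 µV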